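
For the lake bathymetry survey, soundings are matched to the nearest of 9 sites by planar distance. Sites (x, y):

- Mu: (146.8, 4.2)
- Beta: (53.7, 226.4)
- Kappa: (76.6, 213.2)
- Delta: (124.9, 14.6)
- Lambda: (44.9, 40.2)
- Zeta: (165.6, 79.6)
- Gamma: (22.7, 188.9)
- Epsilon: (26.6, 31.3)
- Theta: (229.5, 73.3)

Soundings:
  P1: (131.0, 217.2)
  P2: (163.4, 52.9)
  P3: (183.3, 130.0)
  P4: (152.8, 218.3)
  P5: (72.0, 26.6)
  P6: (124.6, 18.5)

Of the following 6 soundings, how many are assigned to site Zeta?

2

P1 → Kappa
P2 → Zeta
P3 → Zeta
P4 → Kappa
P5 → Lambda
P6 → Delta
2 of the 6 go to Zeta.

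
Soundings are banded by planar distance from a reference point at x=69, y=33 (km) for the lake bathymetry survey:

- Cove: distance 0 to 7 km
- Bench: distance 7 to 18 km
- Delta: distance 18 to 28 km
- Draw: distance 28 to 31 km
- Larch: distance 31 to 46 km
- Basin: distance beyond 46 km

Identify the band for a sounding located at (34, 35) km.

Distance = √((34−69)² + (35−33)²) = √(1225.000 + 4.000) = 35.057 km.
31 ≤ 35.057 < 46 → Larch.

Larch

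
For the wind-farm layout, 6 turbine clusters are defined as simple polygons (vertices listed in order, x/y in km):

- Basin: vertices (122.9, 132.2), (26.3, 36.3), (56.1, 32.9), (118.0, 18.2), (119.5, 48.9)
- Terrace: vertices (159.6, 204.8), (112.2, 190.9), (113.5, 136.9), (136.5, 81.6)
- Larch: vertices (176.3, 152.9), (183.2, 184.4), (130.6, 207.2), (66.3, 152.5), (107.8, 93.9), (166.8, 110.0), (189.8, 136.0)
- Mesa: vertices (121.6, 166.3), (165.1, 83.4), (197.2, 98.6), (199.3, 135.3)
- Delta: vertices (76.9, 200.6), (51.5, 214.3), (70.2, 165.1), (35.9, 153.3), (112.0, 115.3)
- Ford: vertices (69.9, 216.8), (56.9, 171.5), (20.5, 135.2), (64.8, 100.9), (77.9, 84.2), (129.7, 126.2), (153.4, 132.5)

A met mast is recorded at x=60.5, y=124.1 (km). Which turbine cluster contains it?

Cast a ray rightward from (60.5, 124.1). For each polygon, the edges (by vertex number in listed order) whose endpoints lie on opposite sides of y = 124.1, where each meets that height, and whether that is right or left of the point:
Basin: 1–2 at x≈114.74 (right), 5–1 at x≈122.57 (right) → 2 crossings.
Terrace: 3–4 at x≈118.82 (right), 4–1 at x≈144.47 (right) → 2 crossings.
Larch: 4–5 at x≈86.41 (right), 6–7 at x≈179.27 (right) → 2 crossings.
Mesa: 1–2 at x≈143.74 (right), 3–4 at x≈198.66 (right) → 2 crossings.
Delta: 4–5 at x≈94.38 (right), 5–1 at x≈108.38 (right) → 2 crossings.
Ford: 3–4 at x≈34.84 (left), 5–6 at x≈127.11 (right) → 1 crossing.
Only Ford has an odd count, so the point is inside Ford.

Ford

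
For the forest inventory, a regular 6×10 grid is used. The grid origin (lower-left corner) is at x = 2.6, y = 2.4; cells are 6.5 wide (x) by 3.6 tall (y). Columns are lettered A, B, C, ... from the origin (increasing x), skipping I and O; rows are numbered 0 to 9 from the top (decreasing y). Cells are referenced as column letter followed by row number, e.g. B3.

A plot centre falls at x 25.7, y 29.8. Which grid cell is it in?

Column index: ⌊(25.7 − 2.6) / 6.5⌋ = ⌊3.554⌋ = 3 → column D
Row offset from origin: ⌊(29.8 − 2.4) / 3.6⌋ = ⌊7.611⌋ = 7 → row 2 (counted from top)

D2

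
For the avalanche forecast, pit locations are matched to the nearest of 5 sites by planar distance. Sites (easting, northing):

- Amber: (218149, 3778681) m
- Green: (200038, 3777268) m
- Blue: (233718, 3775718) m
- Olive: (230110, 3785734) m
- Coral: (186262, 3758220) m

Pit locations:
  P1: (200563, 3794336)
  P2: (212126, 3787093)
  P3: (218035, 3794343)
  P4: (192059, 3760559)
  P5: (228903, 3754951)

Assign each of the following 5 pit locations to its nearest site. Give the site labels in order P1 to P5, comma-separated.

P1 → Green (d²=291592249.00)
P2 → Amber (d²=107038273.00)
P3 → Olive (d²=219920506.00)
P4 → Coral (d²=39076130.00)
P5 → Blue (d²=454452514.00)

Green, Amber, Olive, Coral, Blue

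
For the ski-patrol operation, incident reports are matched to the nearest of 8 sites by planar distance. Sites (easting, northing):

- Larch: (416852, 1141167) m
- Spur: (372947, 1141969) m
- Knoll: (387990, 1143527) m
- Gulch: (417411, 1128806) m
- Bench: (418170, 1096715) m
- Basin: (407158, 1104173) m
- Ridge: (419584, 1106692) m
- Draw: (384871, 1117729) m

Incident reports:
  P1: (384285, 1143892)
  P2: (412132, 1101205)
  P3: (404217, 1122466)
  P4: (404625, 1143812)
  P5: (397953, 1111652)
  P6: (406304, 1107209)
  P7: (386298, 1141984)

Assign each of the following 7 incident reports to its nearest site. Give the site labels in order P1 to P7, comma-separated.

Knoll, Basin, Gulch, Larch, Basin, Basin, Knoll

P1 → Knoll (d²=13860250.00)
P2 → Basin (d²=33549700.00)
P3 → Gulch (d²=214277236.00)
P4 → Larch (d²=156495554.00)
P5 → Basin (d²=140667466.00)
P6 → Basin (d²=9946612.00)
P7 → Knoll (d²=5243713.00)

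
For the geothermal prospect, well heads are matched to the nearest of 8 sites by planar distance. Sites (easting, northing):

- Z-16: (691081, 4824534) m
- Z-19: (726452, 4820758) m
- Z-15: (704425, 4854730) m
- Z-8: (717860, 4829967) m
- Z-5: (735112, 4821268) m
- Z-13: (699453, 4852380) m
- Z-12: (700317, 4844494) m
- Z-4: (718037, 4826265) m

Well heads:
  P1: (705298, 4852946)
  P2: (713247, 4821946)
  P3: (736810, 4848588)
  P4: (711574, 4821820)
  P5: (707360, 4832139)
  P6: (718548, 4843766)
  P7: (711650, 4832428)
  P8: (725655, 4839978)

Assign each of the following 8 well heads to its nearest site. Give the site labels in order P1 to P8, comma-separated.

P1 → Z-15 (d²=3944785.00)
P2 → Z-4 (d²=41597861.00)
P3 → Z-8 (d²=705844141.00)
P4 → Z-4 (d²=61528394.00)
P5 → Z-8 (d²=114967584.00)
P6 → Z-8 (d²=190885745.00)
P7 → Z-8 (d²=44620621.00)
P8 → Z-8 (d²=160982146.00)

Z-15, Z-4, Z-8, Z-4, Z-8, Z-8, Z-8, Z-8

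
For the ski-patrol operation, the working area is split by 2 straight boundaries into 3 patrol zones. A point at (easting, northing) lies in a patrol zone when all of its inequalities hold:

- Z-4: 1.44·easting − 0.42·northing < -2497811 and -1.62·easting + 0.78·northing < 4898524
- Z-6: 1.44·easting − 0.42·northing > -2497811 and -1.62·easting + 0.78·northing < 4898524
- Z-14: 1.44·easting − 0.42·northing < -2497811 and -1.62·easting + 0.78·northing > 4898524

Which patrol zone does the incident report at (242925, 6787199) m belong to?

Z-14

1.44·242925 − 0.42·6787199 = -2500811.580, which is < -2497811
-1.62·242925 + 0.78·6787199 = 4900476.720, which is > 4898524
This sign pattern matches Z-14.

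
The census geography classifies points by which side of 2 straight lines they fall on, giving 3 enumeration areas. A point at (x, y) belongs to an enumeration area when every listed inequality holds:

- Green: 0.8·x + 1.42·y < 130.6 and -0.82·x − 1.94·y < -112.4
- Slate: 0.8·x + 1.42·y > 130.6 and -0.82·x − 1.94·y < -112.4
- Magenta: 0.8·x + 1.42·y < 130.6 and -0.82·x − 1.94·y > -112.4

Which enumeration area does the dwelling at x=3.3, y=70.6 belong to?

0.8·3.3 + 1.42·70.6 = 102.892, which is < 130.6
-0.82·3.3 − 1.94·70.6 = -139.670, which is < -112.4
This sign pattern matches Green.

Green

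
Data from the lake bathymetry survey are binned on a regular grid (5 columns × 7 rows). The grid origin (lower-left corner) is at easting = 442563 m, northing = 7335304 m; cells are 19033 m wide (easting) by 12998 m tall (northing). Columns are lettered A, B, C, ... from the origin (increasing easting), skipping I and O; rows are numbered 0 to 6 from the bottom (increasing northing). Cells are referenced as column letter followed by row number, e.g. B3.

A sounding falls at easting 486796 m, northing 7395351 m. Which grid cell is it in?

Column index: ⌊(486796 − 442563) / 19033⌋ = ⌊2.324⌋ = 2 → column C
Row offset from origin: ⌊(7395351 − 7335304) / 12998⌋ = ⌊4.620⌋ = 4 → row 4

C4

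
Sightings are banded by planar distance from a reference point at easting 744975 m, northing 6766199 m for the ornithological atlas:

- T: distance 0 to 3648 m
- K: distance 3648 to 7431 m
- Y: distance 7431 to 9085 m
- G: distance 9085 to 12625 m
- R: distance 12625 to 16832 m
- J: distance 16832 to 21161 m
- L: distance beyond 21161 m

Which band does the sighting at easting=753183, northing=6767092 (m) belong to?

Y

Distance = √((753183−744975)² + (6767092−6766199)²) = √(67371264.000 + 797449.000) = 8256.435 m.
7431 ≤ 8256.435 < 9085 → Y.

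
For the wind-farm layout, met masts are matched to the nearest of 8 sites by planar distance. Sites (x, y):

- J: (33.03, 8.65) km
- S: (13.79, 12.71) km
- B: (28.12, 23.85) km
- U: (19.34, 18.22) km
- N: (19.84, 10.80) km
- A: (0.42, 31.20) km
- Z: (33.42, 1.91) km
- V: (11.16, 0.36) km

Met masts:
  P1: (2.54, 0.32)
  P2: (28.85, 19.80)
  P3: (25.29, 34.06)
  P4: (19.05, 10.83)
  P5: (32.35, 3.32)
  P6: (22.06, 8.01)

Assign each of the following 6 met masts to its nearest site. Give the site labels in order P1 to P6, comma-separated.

P1 → V (d²=74.31)
P2 → B (d²=16.94)
P3 → B (d²=112.25)
P4 → N (d²=0.62)
P5 → Z (d²=3.13)
P6 → N (d²=12.71)

V, B, B, N, Z, N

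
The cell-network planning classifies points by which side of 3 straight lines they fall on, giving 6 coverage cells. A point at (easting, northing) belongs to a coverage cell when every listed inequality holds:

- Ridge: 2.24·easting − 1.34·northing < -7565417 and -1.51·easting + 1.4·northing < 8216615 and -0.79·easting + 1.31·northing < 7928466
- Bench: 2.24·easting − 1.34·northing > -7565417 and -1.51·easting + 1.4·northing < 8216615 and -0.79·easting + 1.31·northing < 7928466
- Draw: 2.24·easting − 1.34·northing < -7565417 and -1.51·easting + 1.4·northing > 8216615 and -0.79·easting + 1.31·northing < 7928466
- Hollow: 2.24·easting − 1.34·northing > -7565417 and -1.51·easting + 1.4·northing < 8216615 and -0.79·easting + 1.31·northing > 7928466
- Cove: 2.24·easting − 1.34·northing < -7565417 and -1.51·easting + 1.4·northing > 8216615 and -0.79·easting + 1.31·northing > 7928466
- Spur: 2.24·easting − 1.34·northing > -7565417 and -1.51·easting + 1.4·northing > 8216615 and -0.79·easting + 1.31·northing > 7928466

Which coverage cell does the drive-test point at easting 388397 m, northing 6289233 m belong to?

Spur

2.24·388397 − 1.34·6289233 = -7557562.940, which is > -7565417
-1.51·388397 + 1.4·6289233 = 8218446.730, which is > 8216615
-0.79·388397 + 1.31·6289233 = 7932061.600, which is > 7928466
This sign pattern matches Spur.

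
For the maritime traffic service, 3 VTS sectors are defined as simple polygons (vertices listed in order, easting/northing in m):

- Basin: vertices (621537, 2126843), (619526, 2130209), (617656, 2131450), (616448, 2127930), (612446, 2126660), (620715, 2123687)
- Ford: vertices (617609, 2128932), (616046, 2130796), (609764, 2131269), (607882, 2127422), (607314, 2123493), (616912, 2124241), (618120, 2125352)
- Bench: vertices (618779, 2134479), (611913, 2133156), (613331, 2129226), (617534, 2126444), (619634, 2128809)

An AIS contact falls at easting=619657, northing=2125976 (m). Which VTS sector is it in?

Basin

Cast a ray rightward from (619657, 2125976). For each polygon, the edges (by vertex number in listed order) whose endpoints lie on opposite sides of northing = 2125976, where each meets that height, and whether that is right or left of the point:
Basin: 5–6 at easting≈614348.5 (left), 6–1 at easting≈621311.2 (right) → 1 crossing.
Ford: 4–5 at easting≈607673.0 (left), 7–1 at easting≈618030.9 (left) → 0 crossings.
Bench: no edge straddles that height → 0 crossings.
Only Basin has an odd count, so the point is inside Basin.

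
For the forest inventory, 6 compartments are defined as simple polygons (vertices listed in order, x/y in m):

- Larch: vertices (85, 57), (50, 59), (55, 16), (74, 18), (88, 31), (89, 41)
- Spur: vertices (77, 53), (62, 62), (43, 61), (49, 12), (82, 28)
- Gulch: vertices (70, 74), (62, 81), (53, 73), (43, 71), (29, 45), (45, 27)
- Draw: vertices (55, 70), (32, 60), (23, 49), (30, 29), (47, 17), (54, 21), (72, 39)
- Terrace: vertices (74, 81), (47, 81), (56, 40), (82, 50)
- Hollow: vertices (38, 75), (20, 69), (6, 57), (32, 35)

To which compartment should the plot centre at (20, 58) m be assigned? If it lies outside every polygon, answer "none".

Cast a ray rightward from (20, 58). For each polygon, the edges (by vertex number in listed order) whose endpoints lie on opposite sides of y = 58, where each meets that height, and whether that is right or left of the point:
Larch: 1–2 at x≈67.5 (right), 2–3 at x≈50.1 (right) → 2 crossings.
Spur: 1–2 at x≈68.7 (right), 3–4 at x≈43.4 (right) → 2 crossings.
Gulch: 4–5 at x≈36.0 (right), 6–1 at x≈61.5 (right) → 2 crossings.
Draw: 2–3 at x≈30.4 (right), 7–1 at x≈61.6 (right) → 2 crossings.
Terrace: 2–3 at x≈52.0 (right), 4–1 at x≈79.9 (right) → 2 crossings.
Hollow: 2–3 at x≈7.2 (left), 4–1 at x≈35.5 (right) → 1 crossing.
Only Hollow has an odd count, so the point is inside Hollow.

Hollow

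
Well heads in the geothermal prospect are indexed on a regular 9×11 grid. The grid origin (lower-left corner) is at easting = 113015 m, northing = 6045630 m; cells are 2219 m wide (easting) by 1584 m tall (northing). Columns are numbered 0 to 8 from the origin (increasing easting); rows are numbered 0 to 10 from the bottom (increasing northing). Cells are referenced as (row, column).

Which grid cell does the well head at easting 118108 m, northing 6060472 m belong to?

Column index: ⌊(118108 − 113015) / 2219⌋ = ⌊2.295⌋ = 2
Row offset from origin: ⌊(6060472 − 6045630) / 1584⌋ = ⌊9.370⌋ = 9 → row 9

(9, 2)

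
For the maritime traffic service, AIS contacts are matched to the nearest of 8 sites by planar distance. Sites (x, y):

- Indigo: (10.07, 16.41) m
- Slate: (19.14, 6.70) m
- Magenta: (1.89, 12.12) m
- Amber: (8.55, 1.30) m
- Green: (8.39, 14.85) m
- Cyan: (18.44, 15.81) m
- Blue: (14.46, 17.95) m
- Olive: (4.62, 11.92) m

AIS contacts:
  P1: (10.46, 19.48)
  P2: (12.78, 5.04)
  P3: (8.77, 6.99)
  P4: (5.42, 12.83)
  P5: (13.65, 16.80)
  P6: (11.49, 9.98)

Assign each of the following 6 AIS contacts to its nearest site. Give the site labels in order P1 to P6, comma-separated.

P1 → Indigo (d²=9.58)
P2 → Amber (d²=31.88)
P3 → Amber (d²=32.42)
P4 → Olive (d²=1.47)
P5 → Blue (d²=1.98)
P6 → Green (d²=33.33)

Indigo, Amber, Amber, Olive, Blue, Green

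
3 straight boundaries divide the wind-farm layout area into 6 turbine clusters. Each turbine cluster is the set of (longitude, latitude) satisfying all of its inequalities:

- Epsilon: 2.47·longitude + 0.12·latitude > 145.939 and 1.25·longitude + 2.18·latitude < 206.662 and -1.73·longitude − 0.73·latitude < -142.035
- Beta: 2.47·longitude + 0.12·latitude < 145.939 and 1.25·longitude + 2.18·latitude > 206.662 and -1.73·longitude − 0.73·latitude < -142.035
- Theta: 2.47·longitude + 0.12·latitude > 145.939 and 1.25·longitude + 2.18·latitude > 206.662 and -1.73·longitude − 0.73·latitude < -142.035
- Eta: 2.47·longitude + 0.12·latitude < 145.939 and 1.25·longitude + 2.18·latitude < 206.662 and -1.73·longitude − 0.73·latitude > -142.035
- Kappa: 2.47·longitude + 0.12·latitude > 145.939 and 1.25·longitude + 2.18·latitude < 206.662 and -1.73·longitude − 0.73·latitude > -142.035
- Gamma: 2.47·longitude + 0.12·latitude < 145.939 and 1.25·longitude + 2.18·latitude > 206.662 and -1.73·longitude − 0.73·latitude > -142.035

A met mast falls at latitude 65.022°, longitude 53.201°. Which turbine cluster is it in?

Gamma

2.47·53.201 + 0.12·65.022 = 139.209, which is < 145.939
1.25·53.201 + 2.18·65.022 = 208.249, which is > 206.662
-1.73·53.201 − 0.73·65.022 = -139.504, which is > -142.035
This sign pattern matches Gamma.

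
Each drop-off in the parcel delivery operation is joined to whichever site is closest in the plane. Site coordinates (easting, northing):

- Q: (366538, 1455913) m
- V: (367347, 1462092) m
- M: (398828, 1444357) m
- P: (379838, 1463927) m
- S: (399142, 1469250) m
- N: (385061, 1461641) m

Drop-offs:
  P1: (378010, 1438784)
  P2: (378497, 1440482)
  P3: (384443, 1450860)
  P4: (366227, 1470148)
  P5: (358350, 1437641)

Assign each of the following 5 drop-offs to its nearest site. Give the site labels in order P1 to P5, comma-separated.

Q, Q, N, V, Q

P1 → Q (d²=425009425.00)
P2 → Q (d²=381133442.00)
P3 → N (d²=116611885.00)
P4 → V (d²=66153536.00)
P5 → Q (d²=400909328.00)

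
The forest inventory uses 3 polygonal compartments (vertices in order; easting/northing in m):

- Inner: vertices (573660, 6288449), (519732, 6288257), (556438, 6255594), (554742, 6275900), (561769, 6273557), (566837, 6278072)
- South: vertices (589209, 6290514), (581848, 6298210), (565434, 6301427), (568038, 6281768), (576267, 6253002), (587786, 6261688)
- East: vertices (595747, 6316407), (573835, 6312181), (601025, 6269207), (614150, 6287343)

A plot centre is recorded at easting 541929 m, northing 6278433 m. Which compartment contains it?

Cast a ray rightward from (541929, 6278433). For each polygon, the edges (by vertex number in listed order) whose endpoints lie on opposite sides of northing = 6278433, where each meets that height, and whether that is right or left of the point:
Inner: 2–3 at easting≈530772.0 (left), 6–1 at easting≈567074.4 (right) → 1 crossing.
South: 4–5 at easting≈568992.0 (right), 6–1 at easting≈588612.6 (right) → 2 crossings.
East: 2–3 at easting≈595187.6 (right), 3–4 at easting≈607701.8 (right) → 2 crossings.
Only Inner has an odd count, so the point is inside Inner.

Inner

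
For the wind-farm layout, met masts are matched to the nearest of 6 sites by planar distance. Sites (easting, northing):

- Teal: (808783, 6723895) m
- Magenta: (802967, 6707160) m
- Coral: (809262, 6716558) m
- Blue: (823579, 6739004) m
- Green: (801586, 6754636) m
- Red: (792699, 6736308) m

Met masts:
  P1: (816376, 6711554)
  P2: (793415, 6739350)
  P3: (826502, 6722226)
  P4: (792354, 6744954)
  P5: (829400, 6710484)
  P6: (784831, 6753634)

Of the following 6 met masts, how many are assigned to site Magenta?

P1 → Coral
P2 → Red
P3 → Blue
P4 → Red
P5 → Coral
P6 → Green
0 of the 6 go to Magenta.

0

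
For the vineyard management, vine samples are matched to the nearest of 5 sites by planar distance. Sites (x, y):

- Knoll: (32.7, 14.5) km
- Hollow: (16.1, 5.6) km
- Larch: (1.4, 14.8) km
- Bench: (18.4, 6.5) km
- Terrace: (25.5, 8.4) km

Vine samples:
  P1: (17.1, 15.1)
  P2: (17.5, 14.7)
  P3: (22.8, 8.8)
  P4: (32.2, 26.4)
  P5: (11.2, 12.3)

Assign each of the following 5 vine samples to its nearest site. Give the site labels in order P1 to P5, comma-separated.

Bench, Bench, Terrace, Knoll, Hollow

P1 → Bench (d²=75.65)
P2 → Bench (d²=68.05)
P3 → Terrace (d²=7.45)
P4 → Knoll (d²=141.86)
P5 → Hollow (d²=68.90)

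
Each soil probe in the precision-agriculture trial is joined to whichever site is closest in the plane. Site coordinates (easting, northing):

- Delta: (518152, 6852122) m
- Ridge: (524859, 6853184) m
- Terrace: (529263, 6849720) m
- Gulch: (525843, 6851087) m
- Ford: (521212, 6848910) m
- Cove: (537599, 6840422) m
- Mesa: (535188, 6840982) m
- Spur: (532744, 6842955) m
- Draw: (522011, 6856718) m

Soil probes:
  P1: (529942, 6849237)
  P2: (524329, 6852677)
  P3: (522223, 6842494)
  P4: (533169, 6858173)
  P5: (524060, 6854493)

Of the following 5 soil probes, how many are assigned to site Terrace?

P1 → Terrace
P2 → Ridge
P3 → Ford
P4 → Terrace
P5 → Ridge
2 of the 5 go to Terrace.

2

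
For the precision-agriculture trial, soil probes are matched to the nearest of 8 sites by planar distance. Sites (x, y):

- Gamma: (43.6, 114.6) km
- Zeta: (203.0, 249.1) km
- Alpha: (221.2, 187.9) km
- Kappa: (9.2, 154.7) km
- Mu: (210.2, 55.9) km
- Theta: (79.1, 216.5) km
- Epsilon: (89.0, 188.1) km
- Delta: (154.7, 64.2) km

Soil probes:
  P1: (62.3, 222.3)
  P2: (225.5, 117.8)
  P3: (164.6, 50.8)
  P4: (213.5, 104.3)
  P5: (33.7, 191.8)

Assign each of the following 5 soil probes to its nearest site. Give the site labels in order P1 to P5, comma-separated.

Theta, Mu, Delta, Mu, Kappa

P1 → Theta (d²=315.88)
P2 → Mu (d²=4065.70)
P3 → Delta (d²=277.57)
P4 → Mu (d²=2353.45)
P5 → Kappa (d²=1976.66)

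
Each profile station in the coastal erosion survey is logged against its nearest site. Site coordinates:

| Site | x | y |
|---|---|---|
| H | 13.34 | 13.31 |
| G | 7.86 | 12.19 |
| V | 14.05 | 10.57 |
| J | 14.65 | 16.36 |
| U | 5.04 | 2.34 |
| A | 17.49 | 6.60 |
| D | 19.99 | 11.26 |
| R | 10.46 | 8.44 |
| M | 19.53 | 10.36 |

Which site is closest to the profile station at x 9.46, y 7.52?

Squared distances to each site:
H: 48.579; G: 24.369; V: 30.371; J: 105.082; U: 46.369; A: 65.327; D: 124.868; R: 1.846; M: 109.471.
Minimum at R.

R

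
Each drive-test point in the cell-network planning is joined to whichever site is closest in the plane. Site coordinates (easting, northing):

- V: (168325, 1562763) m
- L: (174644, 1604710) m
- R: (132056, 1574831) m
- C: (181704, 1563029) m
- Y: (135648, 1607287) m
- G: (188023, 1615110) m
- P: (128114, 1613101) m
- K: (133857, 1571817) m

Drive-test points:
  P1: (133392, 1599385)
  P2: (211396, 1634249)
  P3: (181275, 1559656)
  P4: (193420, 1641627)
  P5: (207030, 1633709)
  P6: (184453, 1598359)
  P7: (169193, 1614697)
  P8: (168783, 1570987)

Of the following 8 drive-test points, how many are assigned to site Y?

P1 → Y
P2 → G
P3 → C
P4 → G
P5 → G
P6 → L
P7 → L
P8 → V
1 of the 8 goes to Y.

1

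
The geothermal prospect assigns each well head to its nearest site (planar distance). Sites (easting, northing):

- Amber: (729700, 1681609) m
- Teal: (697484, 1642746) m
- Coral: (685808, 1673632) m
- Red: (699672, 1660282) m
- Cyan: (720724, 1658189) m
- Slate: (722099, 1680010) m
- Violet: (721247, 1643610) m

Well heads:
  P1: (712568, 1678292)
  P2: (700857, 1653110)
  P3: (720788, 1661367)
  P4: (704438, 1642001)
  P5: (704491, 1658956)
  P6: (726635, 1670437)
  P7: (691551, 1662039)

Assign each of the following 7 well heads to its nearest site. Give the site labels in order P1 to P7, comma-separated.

P1 → Slate (d²=93791485.00)
P2 → Red (d²=52841809.00)
P3 → Cyan (d²=10103780.00)
P4 → Teal (d²=48913141.00)
P5 → Red (d²=24981037.00)
P6 → Slate (d²=112217625.00)
P7 → Red (d²=69037690.00)

Slate, Red, Cyan, Teal, Red, Slate, Red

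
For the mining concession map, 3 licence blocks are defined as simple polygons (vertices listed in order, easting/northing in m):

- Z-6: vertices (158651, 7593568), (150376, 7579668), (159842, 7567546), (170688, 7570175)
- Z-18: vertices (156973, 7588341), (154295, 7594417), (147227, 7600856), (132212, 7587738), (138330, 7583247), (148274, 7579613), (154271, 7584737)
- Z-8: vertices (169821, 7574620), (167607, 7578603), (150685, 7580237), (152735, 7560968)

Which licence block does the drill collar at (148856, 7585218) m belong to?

Z-18

Cast a ray rightward from (148856, 7585218). For each polygon, the edges (by vertex number in listed order) whose endpoints lie on opposite sides of northing = 7585218, where each meets that height, and whether that is right or left of the point:
Z-6: 1–2 at easting≈153680.0 (right), 4–1 at easting≈162947.5 (right) → 2 crossings.
Z-18: 4–5 at easting≈135644.9 (left), 7–1 at easting≈154631.6 (right) → 1 crossing.
Z-8: no edge straddles that height → 0 crossings.
Only Z-18 has an odd count, so the point is inside Z-18.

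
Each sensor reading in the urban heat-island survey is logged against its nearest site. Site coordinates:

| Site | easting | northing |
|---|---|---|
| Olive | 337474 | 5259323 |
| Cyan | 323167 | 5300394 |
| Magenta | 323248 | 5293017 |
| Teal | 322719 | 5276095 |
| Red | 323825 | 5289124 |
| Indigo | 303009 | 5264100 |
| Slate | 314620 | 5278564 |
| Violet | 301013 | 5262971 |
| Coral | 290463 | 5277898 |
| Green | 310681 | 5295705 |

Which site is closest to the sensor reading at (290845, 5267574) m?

Coral

Squared distances to each site:
Olive: 2242342642.000; Cyan: 2121864084.000; Magenta: 1697300658.000; Teal: 1088559317.000; Red: 1552082900.000; Indigo: 160031572.000; Slate: 686030725.000; Violet: 124575833.000; Coral: 106730900.000; Green: 1184820057.000.
Minimum at Coral.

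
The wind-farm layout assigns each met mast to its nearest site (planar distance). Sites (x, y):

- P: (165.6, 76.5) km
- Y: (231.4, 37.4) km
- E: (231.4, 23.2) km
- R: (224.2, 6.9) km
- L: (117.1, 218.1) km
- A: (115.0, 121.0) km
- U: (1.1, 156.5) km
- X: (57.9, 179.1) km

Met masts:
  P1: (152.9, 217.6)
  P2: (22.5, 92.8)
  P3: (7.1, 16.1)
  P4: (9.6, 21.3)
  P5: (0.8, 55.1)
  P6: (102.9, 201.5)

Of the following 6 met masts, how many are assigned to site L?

2

P1 → L
P2 → U
P3 → U
P4 → U
P5 → U
P6 → L
2 of the 6 go to L.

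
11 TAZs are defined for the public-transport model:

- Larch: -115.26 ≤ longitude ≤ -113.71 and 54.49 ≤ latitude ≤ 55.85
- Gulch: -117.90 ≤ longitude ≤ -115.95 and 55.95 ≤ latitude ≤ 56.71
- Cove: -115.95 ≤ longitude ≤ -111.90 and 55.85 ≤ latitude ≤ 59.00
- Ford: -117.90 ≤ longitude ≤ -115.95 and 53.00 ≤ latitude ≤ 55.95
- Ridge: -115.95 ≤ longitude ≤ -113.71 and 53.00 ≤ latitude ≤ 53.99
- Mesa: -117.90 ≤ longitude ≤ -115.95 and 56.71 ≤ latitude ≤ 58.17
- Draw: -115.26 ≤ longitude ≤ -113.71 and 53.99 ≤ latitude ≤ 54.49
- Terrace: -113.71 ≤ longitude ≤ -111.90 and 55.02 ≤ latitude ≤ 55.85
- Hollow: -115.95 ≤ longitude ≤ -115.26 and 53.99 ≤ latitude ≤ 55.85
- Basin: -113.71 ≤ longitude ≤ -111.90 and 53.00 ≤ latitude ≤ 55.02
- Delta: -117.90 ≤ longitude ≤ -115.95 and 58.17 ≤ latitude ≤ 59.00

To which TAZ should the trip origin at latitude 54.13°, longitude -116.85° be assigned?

The point has longitude = -116.85 and latitude = 54.13.
Only Ford satisfies -117.90 ≤ longitude ≤ -115.95 and 53.00 ≤ latitude ≤ 55.95.

Ford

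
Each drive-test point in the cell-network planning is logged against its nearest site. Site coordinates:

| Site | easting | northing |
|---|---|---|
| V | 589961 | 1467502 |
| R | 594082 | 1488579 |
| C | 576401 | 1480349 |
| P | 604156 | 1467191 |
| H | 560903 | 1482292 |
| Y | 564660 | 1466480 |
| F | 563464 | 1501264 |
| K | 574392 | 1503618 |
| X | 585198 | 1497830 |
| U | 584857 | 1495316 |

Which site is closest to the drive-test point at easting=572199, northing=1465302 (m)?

Squared distances to each site:
V: 320328644.000; R: 1020684418.000; C: 244069013.000; P: 1024818170.000; H: 416259716.000; Y: 58224205.000; F: 1369565669.000; K: 1472925105.000; X: 1227044785.000; U: 1061065160.000.
Minimum at Y.

Y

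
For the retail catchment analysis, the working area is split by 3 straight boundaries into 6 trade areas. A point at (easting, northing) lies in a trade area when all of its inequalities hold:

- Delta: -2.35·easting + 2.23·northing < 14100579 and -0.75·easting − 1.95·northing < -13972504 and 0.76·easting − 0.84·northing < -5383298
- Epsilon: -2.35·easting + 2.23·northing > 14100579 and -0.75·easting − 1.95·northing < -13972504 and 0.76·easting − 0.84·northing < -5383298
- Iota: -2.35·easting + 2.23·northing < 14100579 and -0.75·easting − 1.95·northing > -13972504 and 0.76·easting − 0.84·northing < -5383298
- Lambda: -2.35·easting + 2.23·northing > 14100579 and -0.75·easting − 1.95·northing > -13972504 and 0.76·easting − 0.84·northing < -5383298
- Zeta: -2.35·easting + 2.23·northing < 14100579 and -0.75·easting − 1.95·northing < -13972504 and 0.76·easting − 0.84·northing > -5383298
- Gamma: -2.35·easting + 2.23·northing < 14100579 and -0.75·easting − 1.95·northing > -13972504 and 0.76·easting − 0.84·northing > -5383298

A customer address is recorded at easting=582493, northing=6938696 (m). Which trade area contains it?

-2.35·582493 + 2.23·6938696 = 14104433.530, which is > 14100579
-0.75·582493 − 1.95·6938696 = -13967326.950, which is > -13972504
0.76·582493 − 0.84·6938696 = -5385809.960, which is < -5383298
This sign pattern matches Lambda.

Lambda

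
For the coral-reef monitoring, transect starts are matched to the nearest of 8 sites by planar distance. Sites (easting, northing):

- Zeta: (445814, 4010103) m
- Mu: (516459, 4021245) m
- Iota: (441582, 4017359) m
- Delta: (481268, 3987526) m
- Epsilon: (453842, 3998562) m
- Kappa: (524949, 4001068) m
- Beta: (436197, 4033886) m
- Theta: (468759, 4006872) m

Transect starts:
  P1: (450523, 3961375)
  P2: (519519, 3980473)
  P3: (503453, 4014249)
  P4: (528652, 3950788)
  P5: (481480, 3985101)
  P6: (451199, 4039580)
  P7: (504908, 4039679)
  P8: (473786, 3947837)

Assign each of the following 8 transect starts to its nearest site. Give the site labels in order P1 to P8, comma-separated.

P1 → Epsilon (d²=1393888730.00)
P2 → Kappa (d²=453638925.00)
P3 → Mu (d²=218100052.00)
P4 → Kappa (d²=2541790609.00)
P5 → Delta (d²=5925569.00)
P6 → Beta (d²=257481640.00)
P7 → Mu (d²=473237957.00)
P8 → Delta (d²=1631197045.00)

Epsilon, Kappa, Mu, Kappa, Delta, Beta, Mu, Delta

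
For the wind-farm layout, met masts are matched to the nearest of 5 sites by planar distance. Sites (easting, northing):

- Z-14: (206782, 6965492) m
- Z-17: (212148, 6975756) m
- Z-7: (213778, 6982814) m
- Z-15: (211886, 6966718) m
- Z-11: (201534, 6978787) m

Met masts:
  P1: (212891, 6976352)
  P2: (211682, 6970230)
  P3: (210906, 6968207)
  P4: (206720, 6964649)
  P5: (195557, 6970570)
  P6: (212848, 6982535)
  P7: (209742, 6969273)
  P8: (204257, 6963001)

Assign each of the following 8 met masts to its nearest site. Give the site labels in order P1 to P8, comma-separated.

P1 → Z-17 (d²=907265.00)
P2 → Z-15 (d²=12375760.00)
P3 → Z-15 (d²=3177521.00)
P4 → Z-14 (d²=714493.00)
P5 → Z-11 (d²=103243618.00)
P6 → Z-7 (d²=942741.00)
P7 → Z-15 (d²=11124761.00)
P8 → Z-14 (d²=12580706.00)

Z-17, Z-15, Z-15, Z-14, Z-11, Z-7, Z-15, Z-14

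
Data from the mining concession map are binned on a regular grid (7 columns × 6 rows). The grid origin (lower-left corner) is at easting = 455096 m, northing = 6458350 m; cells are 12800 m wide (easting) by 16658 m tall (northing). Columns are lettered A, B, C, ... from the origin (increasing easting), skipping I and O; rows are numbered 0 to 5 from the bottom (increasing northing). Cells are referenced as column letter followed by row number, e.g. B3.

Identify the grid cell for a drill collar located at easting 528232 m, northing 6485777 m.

F1

Column index: ⌊(528232 − 455096) / 12800⌋ = ⌊5.714⌋ = 5 → column F
Row offset from origin: ⌊(6485777 − 6458350) / 16658⌋ = ⌊1.646⌋ = 1 → row 1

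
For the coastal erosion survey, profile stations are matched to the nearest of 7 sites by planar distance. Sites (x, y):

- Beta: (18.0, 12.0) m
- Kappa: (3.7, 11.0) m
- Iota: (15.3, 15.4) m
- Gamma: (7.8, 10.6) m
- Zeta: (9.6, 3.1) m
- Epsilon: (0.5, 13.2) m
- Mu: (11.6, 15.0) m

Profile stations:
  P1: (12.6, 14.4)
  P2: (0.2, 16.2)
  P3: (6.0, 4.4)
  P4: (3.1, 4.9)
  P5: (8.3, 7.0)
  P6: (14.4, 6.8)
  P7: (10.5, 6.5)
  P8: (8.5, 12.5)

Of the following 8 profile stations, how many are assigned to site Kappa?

P1 → Mu
P2 → Epsilon
P3 → Zeta
P4 → Kappa
P5 → Gamma
P6 → Zeta
P7 → Zeta
P8 → Gamma
1 of the 8 goes to Kappa.

1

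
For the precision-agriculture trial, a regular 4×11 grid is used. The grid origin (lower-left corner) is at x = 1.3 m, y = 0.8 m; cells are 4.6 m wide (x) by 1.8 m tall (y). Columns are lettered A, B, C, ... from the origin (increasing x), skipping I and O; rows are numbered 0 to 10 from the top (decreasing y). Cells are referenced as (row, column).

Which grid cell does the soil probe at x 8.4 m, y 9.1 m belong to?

(6, B)

Column index: ⌊(8.4 − 1.3) / 4.6⌋ = ⌊1.543⌋ = 1 → column B
Row offset from origin: ⌊(9.1 − 0.8) / 1.8⌋ = ⌊4.611⌋ = 4 → row 6 (counted from top)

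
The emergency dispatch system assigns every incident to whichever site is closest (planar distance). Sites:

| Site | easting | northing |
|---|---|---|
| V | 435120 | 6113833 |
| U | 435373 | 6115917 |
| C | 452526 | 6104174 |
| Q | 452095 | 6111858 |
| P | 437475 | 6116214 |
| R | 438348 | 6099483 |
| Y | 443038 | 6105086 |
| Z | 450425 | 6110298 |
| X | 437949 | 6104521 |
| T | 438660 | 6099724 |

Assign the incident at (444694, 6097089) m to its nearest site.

Squared distances to each site:
V: 372023012.000; U: 441374625.000; C: 111537449.000; Q: 272898162.000; P: 417879586.000; R: 46002952.000; Y: 66694345.000; Z: 207322042.000; X: 100729649.000; T: 43352381.000.
Minimum at T.

T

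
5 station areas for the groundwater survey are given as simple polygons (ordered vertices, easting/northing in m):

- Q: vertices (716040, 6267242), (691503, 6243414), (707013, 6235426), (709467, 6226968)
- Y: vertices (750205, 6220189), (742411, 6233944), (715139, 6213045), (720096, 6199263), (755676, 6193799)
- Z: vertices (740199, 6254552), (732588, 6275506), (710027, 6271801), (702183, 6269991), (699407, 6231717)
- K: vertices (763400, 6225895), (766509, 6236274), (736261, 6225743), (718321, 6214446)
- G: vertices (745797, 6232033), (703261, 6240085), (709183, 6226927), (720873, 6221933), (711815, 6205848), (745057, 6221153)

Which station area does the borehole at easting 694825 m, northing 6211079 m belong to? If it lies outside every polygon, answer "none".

none

Cast a ray rightward from (694825, 6211079). For each polygon, the edges (by vertex number in listed order) whose endpoints lie on opposite sides of northing = 6211079, where each meets that height, and whether that is right or left of the point:
Q: no edge straddles that height → 0 crossings.
Y: 3–4 at easting≈715846.1 (right), 5–1 at easting≈752093.6 (right) → 2 crossings.
Z: no edge straddles that height → 0 crossings.
K: no edge straddles that height → 0 crossings.
G: 4–5 at easting≈714760.8 (right), 5–6 at easting≈723176.6 (right) → 2 crossings.
All counts are even, so the point lies outside every listed polygon.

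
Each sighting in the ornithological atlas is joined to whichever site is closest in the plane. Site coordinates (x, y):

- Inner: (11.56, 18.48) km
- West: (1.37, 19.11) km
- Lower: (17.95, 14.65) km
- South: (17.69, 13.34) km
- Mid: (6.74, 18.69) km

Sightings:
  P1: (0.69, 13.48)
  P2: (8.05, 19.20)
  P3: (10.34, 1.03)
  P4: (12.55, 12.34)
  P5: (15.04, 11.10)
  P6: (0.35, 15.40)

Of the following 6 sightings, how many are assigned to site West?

P1 → West
P2 → Mid
P3 → South
P4 → South
P5 → South
P6 → West
2 of the 6 go to West.

2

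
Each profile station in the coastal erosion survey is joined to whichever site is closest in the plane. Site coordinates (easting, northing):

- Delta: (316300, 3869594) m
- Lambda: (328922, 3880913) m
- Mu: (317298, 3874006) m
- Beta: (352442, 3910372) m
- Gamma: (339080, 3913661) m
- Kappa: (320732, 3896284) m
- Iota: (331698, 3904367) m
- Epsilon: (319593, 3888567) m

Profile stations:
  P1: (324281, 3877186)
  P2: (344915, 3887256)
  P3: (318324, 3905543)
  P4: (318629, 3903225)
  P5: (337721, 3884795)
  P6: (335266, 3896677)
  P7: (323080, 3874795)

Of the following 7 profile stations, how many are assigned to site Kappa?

P1 → Lambda
P2 → Lambda
P3 → Kappa
P4 → Kappa
P5 → Lambda
P6 → Iota
P7 → Mu
2 of the 7 go to Kappa.

2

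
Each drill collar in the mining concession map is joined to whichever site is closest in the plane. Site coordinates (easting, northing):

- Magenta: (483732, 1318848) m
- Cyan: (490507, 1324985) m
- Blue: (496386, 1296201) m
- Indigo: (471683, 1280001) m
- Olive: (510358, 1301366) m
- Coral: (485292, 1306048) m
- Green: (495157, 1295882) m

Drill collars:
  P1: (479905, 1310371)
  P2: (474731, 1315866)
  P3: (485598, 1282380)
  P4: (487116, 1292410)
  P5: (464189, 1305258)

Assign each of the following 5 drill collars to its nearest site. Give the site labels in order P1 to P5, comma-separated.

Coral, Magenta, Indigo, Green, Coral

P1 → Coral (d²=47708098.00)
P2 → Magenta (d²=89910325.00)
P3 → Indigo (d²=199286866.00)
P4 → Green (d²=76712465.00)
P5 → Coral (d²=445960709.00)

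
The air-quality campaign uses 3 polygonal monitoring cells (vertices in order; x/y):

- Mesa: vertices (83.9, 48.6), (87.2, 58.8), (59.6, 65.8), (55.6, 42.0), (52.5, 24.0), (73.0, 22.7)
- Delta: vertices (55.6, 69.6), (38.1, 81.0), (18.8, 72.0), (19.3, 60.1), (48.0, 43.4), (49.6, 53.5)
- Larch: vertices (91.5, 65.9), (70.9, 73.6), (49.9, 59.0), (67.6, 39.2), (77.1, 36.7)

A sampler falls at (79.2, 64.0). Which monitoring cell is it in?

Larch

Cast a ray rightward from (79.2, 64.0). For each polygon, the edges (by vertex number in listed order) whose endpoints lie on opposite sides of y = 64.0, where each meets that height, and whether that is right or left of the point:
Mesa: 2–3 at x≈66.70 (left), 3–4 at x≈59.30 (left) → 0 crossings.
Delta: 3–4 at x≈19.14 (left), 6–1 at x≈53.51 (left) → 0 crossings.
Larch: 2–3 at x≈57.09 (left), 5–1 at x≈90.56 (right) → 1 crossing.
Only Larch has an odd count, so the point is inside Larch.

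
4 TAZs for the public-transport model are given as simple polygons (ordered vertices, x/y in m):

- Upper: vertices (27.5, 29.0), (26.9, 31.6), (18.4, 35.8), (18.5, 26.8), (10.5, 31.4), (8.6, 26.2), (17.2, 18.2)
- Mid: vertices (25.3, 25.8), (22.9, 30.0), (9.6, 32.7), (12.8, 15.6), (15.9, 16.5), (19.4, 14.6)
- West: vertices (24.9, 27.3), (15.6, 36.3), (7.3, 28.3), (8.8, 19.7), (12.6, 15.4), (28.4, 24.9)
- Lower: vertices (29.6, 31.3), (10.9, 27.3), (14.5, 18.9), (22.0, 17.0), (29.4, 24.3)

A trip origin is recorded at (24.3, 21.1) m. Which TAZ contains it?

Lower

Cast a ray rightward from (24.3, 21.1). For each polygon, the edges (by vertex number in listed order) whose endpoints lie on opposite sides of y = 21.1, where each meets that height, and whether that is right or left of the point:
Upper: 6–7 at x≈14.08 (left), 7–1 at x≈19.97 (left) → 0 crossings.
Mid: 3–4 at x≈11.77 (left), 6–1 at x≈22.82 (left) → 0 crossings.
West: 3–4 at x≈8.56 (left), 5–6 at x≈22.08 (left) → 0 crossings.
Lower: 2–3 at x≈13.56 (left), 4–5 at x≈26.16 (right) → 1 crossing.
Only Lower has an odd count, so the point is inside Lower.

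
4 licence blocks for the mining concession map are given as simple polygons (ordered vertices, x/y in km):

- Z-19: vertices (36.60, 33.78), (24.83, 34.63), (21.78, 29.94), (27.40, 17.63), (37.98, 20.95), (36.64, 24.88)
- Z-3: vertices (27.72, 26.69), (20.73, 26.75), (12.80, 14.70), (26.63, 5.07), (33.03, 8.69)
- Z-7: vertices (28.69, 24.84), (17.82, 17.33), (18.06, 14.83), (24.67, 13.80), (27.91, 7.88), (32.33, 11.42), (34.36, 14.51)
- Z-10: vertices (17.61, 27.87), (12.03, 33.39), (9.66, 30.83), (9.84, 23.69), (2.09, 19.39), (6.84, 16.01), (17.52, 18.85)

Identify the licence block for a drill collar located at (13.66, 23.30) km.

Z-10

Cast a ray rightward from (13.66, 23.30). For each polygon, the edges (by vertex number in listed order) whose endpoints lie on opposite sides of y = 23.30, where each meets that height, and whether that is right or left of the point:
Z-19: 3–4 at x≈24.811 (right), 5–6 at x≈37.179 (right) → 2 crossings.
Z-3: 2–3 at x≈18.460 (right), 5–1 at x≈28.720 (right) → 2 crossings.
Z-7: 1–2 at x≈26.461 (right), 7–1 at x≈29.535 (right) → 2 crossings.
Z-10: 4–5 at x≈9.137 (left), 7–1 at x≈17.564 (right) → 1 crossing.
Only Z-10 has an odd count, so the point is inside Z-10.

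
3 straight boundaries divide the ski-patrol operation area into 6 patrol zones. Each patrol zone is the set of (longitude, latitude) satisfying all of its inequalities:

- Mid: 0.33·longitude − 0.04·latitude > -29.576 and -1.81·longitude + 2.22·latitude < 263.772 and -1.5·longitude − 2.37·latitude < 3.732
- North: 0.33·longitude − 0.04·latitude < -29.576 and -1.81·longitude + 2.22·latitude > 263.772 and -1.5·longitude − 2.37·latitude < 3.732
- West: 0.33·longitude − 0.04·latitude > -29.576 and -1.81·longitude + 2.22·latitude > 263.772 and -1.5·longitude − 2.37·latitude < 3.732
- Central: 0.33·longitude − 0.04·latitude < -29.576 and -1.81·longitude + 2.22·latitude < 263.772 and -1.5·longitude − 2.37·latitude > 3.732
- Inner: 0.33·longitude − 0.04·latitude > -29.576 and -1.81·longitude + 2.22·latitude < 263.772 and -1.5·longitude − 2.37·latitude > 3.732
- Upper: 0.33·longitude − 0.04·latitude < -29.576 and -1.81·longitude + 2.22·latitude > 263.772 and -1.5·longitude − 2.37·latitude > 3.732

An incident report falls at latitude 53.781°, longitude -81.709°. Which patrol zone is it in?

West

0.33·-81.709 − 0.04·53.781 = -29.115, which is > -29.576
-1.81·-81.709 + 2.22·53.781 = 267.287, which is > 263.772
-1.5·-81.709 − 2.37·53.781 = -4.897, which is < 3.732
This sign pattern matches West.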